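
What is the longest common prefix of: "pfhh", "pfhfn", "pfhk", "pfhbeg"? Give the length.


Words: pfhh, pfhfn, pfhk, pfhbeg
  Position 0: all 'p' => match
  Position 1: all 'f' => match
  Position 2: all 'h' => match
  Position 3: ('h', 'f', 'k', 'b') => mismatch, stop
LCP = "pfh" (length 3)

3


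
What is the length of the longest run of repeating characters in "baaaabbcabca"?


Input: "baaaabbcabca"
Scanning for longest run:
  Position 1 ('a'): new char, reset run to 1
  Position 2 ('a'): continues run of 'a', length=2
  Position 3 ('a'): continues run of 'a', length=3
  Position 4 ('a'): continues run of 'a', length=4
  Position 5 ('b'): new char, reset run to 1
  Position 6 ('b'): continues run of 'b', length=2
  Position 7 ('c'): new char, reset run to 1
  Position 8 ('a'): new char, reset run to 1
  Position 9 ('b'): new char, reset run to 1
  Position 10 ('c'): new char, reset run to 1
  Position 11 ('a'): new char, reset run to 1
Longest run: 'a' with length 4

4


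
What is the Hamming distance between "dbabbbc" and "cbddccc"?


Comparing "dbabbbc" and "cbddccc" position by position:
  Position 0: 'd' vs 'c' => differ
  Position 1: 'b' vs 'b' => same
  Position 2: 'a' vs 'd' => differ
  Position 3: 'b' vs 'd' => differ
  Position 4: 'b' vs 'c' => differ
  Position 5: 'b' vs 'c' => differ
  Position 6: 'c' vs 'c' => same
Total differences (Hamming distance): 5

5


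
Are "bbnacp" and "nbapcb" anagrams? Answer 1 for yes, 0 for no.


Strings: "bbnacp", "nbapcb"
Sorted first:  abbcnp
Sorted second: abbcnp
Sorted forms match => anagrams

1


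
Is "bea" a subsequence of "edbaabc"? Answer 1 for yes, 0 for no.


Check if "bea" is a subsequence of "edbaabc"
Greedy scan:
  Position 0 ('e'): no match needed
  Position 1 ('d'): no match needed
  Position 2 ('b'): matches sub[0] = 'b'
  Position 3 ('a'): no match needed
  Position 4 ('a'): no match needed
  Position 5 ('b'): no match needed
  Position 6 ('c'): no match needed
Only matched 1/3 characters => not a subsequence

0


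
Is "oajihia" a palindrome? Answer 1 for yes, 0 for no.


Input: oajihia
Reversed: aihijao
  Compare pos 0 ('o') with pos 6 ('a'): MISMATCH
  Compare pos 1 ('a') with pos 5 ('i'): MISMATCH
  Compare pos 2 ('j') with pos 4 ('h'): MISMATCH
Result: not a palindrome

0


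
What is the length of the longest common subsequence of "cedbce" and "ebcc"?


LCS of "cedbce" and "ebcc"
DP table:
           e    b    c    c
      0    0    0    0    0
  c   0    0    0    1    1
  e   0    1    1    1    1
  d   0    1    1    1    1
  b   0    1    2    2    2
  c   0    1    2    3    3
  e   0    1    2    3    3
LCS length = dp[6][4] = 3

3


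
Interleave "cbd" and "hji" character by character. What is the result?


Interleaving "cbd" and "hji":
  Position 0: 'c' from first, 'h' from second => "ch"
  Position 1: 'b' from first, 'j' from second => "bj"
  Position 2: 'd' from first, 'i' from second => "di"
Result: chbjdi

chbjdi


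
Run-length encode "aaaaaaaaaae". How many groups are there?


Input: aaaaaaaaaae
Scanning for consecutive runs:
  Group 1: 'a' x 10 (positions 0-9)
  Group 2: 'e' x 1 (positions 10-10)
Total groups: 2

2


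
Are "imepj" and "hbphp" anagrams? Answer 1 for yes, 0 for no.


Strings: "imepj", "hbphp"
Sorted first:  eijmp
Sorted second: bhhpp
Differ at position 0: 'e' vs 'b' => not anagrams

0


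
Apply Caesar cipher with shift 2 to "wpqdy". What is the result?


Caesar cipher: shift "wpqdy" by 2
  'w' (pos 22) + 2 = pos 24 = 'y'
  'p' (pos 15) + 2 = pos 17 = 'r'
  'q' (pos 16) + 2 = pos 18 = 's'
  'd' (pos 3) + 2 = pos 5 = 'f'
  'y' (pos 24) + 2 = pos 0 = 'a'
Result: yrsfa

yrsfa


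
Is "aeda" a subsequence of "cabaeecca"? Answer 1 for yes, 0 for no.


Check if "aeda" is a subsequence of "cabaeecca"
Greedy scan:
  Position 0 ('c'): no match needed
  Position 1 ('a'): matches sub[0] = 'a'
  Position 2 ('b'): no match needed
  Position 3 ('a'): no match needed
  Position 4 ('e'): matches sub[1] = 'e'
  Position 5 ('e'): no match needed
  Position 6 ('c'): no match needed
  Position 7 ('c'): no match needed
  Position 8 ('a'): no match needed
Only matched 2/4 characters => not a subsequence

0


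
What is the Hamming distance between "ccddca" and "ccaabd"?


Comparing "ccddca" and "ccaabd" position by position:
  Position 0: 'c' vs 'c' => same
  Position 1: 'c' vs 'c' => same
  Position 2: 'd' vs 'a' => differ
  Position 3: 'd' vs 'a' => differ
  Position 4: 'c' vs 'b' => differ
  Position 5: 'a' vs 'd' => differ
Total differences (Hamming distance): 4

4


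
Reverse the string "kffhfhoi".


Input: kffhfhoi
Reading characters right to left:
  Position 7: 'i'
  Position 6: 'o'
  Position 5: 'h'
  Position 4: 'f'
  Position 3: 'h'
  Position 2: 'f'
  Position 1: 'f'
  Position 0: 'k'
Reversed: iohfhffk

iohfhffk


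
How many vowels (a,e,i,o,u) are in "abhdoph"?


Input: abhdoph
Checking each character:
  'a' at position 0: vowel (running total: 1)
  'b' at position 1: consonant
  'h' at position 2: consonant
  'd' at position 3: consonant
  'o' at position 4: vowel (running total: 2)
  'p' at position 5: consonant
  'h' at position 6: consonant
Total vowels: 2

2


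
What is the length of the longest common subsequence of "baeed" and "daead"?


LCS of "baeed" and "daead"
DP table:
           d    a    e    a    d
      0    0    0    0    0    0
  b   0    0    0    0    0    0
  a   0    0    1    1    1    1
  e   0    0    1    2    2    2
  e   0    0    1    2    2    2
  d   0    1    1    2    2    3
LCS length = dp[5][5] = 3

3


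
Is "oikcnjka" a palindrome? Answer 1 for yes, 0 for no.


Input: oikcnjka
Reversed: akjnckio
  Compare pos 0 ('o') with pos 7 ('a'): MISMATCH
  Compare pos 1 ('i') with pos 6 ('k'): MISMATCH
  Compare pos 2 ('k') with pos 5 ('j'): MISMATCH
  Compare pos 3 ('c') with pos 4 ('n'): MISMATCH
Result: not a palindrome

0


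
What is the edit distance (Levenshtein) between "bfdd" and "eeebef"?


Computing edit distance: "bfdd" -> "eeebef"
DP table:
           e    e    e    b    e    f
      0    1    2    3    4    5    6
  b   1    1    2    3    3    4    5
  f   2    2    2    3    4    4    4
  d   3    3    3    3    4    5    5
  d   4    4    4    4    4    5    6
Edit distance = dp[4][6] = 6

6


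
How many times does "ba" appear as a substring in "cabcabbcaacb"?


Searching for "ba" in "cabcabbcaacb"
Scanning each position:
  Position 0: "ca" => no
  Position 1: "ab" => no
  Position 2: "bc" => no
  Position 3: "ca" => no
  Position 4: "ab" => no
  Position 5: "bb" => no
  Position 6: "bc" => no
  Position 7: "ca" => no
  Position 8: "aa" => no
  Position 9: "ac" => no
  Position 10: "cb" => no
Total occurrences: 0

0


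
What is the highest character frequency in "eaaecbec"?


Input: eaaecbec
Character counts:
  'a': 2
  'b': 1
  'c': 2
  'e': 3
Maximum frequency: 3

3


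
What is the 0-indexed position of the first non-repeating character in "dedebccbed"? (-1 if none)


Input: dedebccbed
Character frequencies:
  'b': 2
  'c': 2
  'd': 3
  'e': 3
Scanning left to right for freq == 1:
  Position 0 ('d'): freq=3, skip
  Position 1 ('e'): freq=3, skip
  Position 2 ('d'): freq=3, skip
  Position 3 ('e'): freq=3, skip
  Position 4 ('b'): freq=2, skip
  Position 5 ('c'): freq=2, skip
  Position 6 ('c'): freq=2, skip
  Position 7 ('b'): freq=2, skip
  Position 8 ('e'): freq=3, skip
  Position 9 ('d'): freq=3, skip
  No unique character found => answer = -1

-1


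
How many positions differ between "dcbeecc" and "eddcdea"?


Comparing "dcbeecc" and "eddcdea" position by position:
  Position 0: 'd' vs 'e' => DIFFER
  Position 1: 'c' vs 'd' => DIFFER
  Position 2: 'b' vs 'd' => DIFFER
  Position 3: 'e' vs 'c' => DIFFER
  Position 4: 'e' vs 'd' => DIFFER
  Position 5: 'c' vs 'e' => DIFFER
  Position 6: 'c' vs 'a' => DIFFER
Positions that differ: 7

7


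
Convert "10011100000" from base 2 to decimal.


Input: "10011100000" in base 2
Positional expansion:
  Digit '1' (value 1) x 2^10 = 1024
  Digit '0' (value 0) x 2^9 = 0
  Digit '0' (value 0) x 2^8 = 0
  Digit '1' (value 1) x 2^7 = 128
  Digit '1' (value 1) x 2^6 = 64
  Digit '1' (value 1) x 2^5 = 32
  Digit '0' (value 0) x 2^4 = 0
  Digit '0' (value 0) x 2^3 = 0
  Digit '0' (value 0) x 2^2 = 0
  Digit '0' (value 0) x 2^1 = 0
  Digit '0' (value 0) x 2^0 = 0
Sum = 1248

1248


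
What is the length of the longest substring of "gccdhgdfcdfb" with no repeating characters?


Input: "gccdhgdfcdfb"
Sliding window (track last position of each char):
  Position 0 ('g'): window [0,0] length 1 -- new best
  Position 1 ('c'): window [0,1] length 2 -- new best
  Position 2 ('c'): repeat (last at 1), move window start to 2
  Position 2 ('c'): window [2,2] length 1
  Position 3 ('d'): window [2,3] length 2
  Position 4 ('h'): window [2,4] length 3 -- new best
  Position 5 ('g'): window [2,5] length 4 -- new best
  Position 6 ('d'): repeat (last at 3), move window start to 4
  Position 6 ('d'): window [4,6] length 3
  Position 7 ('f'): window [4,7] length 4
  Position 8 ('c'): window [4,8] length 5 -- new best
  Position 9 ('d'): repeat (last at 6), move window start to 7
  Position 9 ('d'): window [7,9] length 3
  Position 10 ('f'): repeat (last at 7), move window start to 8
  Position 10 ('f'): window [8,10] length 3
  Position 11 ('b'): window [8,11] length 4
Longest substring with no repeats: "hgdfc" with length 5

5


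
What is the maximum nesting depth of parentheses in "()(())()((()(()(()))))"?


Input: "()(())()((()(()(()))))"
Tracking depth:
  Position 0 '(': depth becomes 1
  Position 1 ')': depth becomes 0
  Position 2 '(': depth becomes 1
  Position 3 '(': depth becomes 2
  Position 4 ')': depth becomes 1
  Position 5 ')': depth becomes 0
  Position 6 '(': depth becomes 1
  Position 7 ')': depth becomes 0
  Position 8 '(': depth becomes 1
  Position 9 '(': depth becomes 2
  Position 10 '(': depth becomes 3
  Position 11 ')': depth becomes 2
  Position 12 '(': depth becomes 3
  Position 13 '(': depth becomes 4
  Position 14 ')': depth becomes 3
  Position 15 '(': depth becomes 4
  Position 16 '(': depth becomes 5
  Position 17 ')': depth becomes 4
  Position 18 ')': depth becomes 3
  Position 19 ')': depth becomes 2
  Position 20 ')': depth becomes 1
  Position 21 ')': depth becomes 0
Maximum depth reached: 5

5


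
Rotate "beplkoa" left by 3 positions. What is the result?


Input: "beplkoa", rotate left by 3
First 3 characters: "bep"
Remaining characters: "lkoa"
Concatenate remaining + first: "lkoa" + "bep" = "lkoabep"

lkoabep


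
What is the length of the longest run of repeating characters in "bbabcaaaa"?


Input: "bbabcaaaa"
Scanning for longest run:
  Position 1 ('b'): continues run of 'b', length=2
  Position 2 ('a'): new char, reset run to 1
  Position 3 ('b'): new char, reset run to 1
  Position 4 ('c'): new char, reset run to 1
  Position 5 ('a'): new char, reset run to 1
  Position 6 ('a'): continues run of 'a', length=2
  Position 7 ('a'): continues run of 'a', length=3
  Position 8 ('a'): continues run of 'a', length=4
Longest run: 'a' with length 4

4


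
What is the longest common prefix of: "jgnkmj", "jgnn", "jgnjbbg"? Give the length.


Words: jgnkmj, jgnn, jgnjbbg
  Position 0: all 'j' => match
  Position 1: all 'g' => match
  Position 2: all 'n' => match
  Position 3: ('k', 'n', 'j') => mismatch, stop
LCP = "jgn" (length 3)

3


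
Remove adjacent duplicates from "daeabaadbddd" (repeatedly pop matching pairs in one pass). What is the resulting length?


Input: daeabaadbddd
Stack-based adjacent duplicate removal:
  Read 'd': push. Stack: d
  Read 'a': push. Stack: da
  Read 'e': push. Stack: dae
  Read 'a': push. Stack: daea
  Read 'b': push. Stack: daeab
  Read 'a': push. Stack: daeaba
  Read 'a': matches stack top 'a' => pop. Stack: daeab
  Read 'd': push. Stack: daeabd
  Read 'b': push. Stack: daeabdb
  Read 'd': push. Stack: daeabdbd
  Read 'd': matches stack top 'd' => pop. Stack: daeabdb
  Read 'd': push. Stack: daeabdbd
Final stack: "daeabdbd" (length 8)

8


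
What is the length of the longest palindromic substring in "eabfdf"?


Input: "eabfdf"
Checking substrings for palindromes:
  [3:6] "fdf" (len 3) => palindrome
Longest palindromic substring: "fdf" with length 3

3


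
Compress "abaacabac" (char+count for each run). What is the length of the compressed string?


Input: abaacabac
Runs:
  'a' x 1 => "a1"
  'b' x 1 => "b1"
  'a' x 2 => "a2"
  'c' x 1 => "c1"
  'a' x 1 => "a1"
  'b' x 1 => "b1"
  'a' x 1 => "a1"
  'c' x 1 => "c1"
Compressed: "a1b1a2c1a1b1a1c1"
Compressed length: 16

16


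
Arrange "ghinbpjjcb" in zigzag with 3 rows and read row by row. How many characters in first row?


Zigzag "ghinbpjjcb" into 3 rows:
Placing characters:
  'g' => row 0
  'h' => row 1
  'i' => row 2
  'n' => row 1
  'b' => row 0
  'p' => row 1
  'j' => row 2
  'j' => row 1
  'c' => row 0
  'b' => row 1
Rows:
  Row 0: "gbc"
  Row 1: "hnpjb"
  Row 2: "ij"
First row length: 3

3


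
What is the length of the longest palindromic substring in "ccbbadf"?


Input: "ccbbadf"
Checking substrings for palindromes:
  [0:2] "cc" (len 2) => palindrome
  [2:4] "bb" (len 2) => palindrome
Longest palindromic substring: "cc" with length 2

2


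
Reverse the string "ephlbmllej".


Input: ephlbmllej
Reading characters right to left:
  Position 9: 'j'
  Position 8: 'e'
  Position 7: 'l'
  Position 6: 'l'
  Position 5: 'm'
  Position 4: 'b'
  Position 3: 'l'
  Position 2: 'h'
  Position 1: 'p'
  Position 0: 'e'
Reversed: jellmblhpe

jellmblhpe


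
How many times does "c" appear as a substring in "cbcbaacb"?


Searching for "c" in "cbcbaacb"
Scanning each position:
  Position 0: "c" => MATCH
  Position 1: "b" => no
  Position 2: "c" => MATCH
  Position 3: "b" => no
  Position 4: "a" => no
  Position 5: "a" => no
  Position 6: "c" => MATCH
  Position 7: "b" => no
Total occurrences: 3

3


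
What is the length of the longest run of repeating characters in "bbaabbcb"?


Input: "bbaabbcb"
Scanning for longest run:
  Position 1 ('b'): continues run of 'b', length=2
  Position 2 ('a'): new char, reset run to 1
  Position 3 ('a'): continues run of 'a', length=2
  Position 4 ('b'): new char, reset run to 1
  Position 5 ('b'): continues run of 'b', length=2
  Position 6 ('c'): new char, reset run to 1
  Position 7 ('b'): new char, reset run to 1
Longest run: 'b' with length 2

2


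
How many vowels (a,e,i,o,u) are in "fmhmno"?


Input: fmhmno
Checking each character:
  'f' at position 0: consonant
  'm' at position 1: consonant
  'h' at position 2: consonant
  'm' at position 3: consonant
  'n' at position 4: consonant
  'o' at position 5: vowel (running total: 1)
Total vowels: 1

1


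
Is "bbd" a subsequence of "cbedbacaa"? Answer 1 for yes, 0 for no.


Check if "bbd" is a subsequence of "cbedbacaa"
Greedy scan:
  Position 0 ('c'): no match needed
  Position 1 ('b'): matches sub[0] = 'b'
  Position 2 ('e'): no match needed
  Position 3 ('d'): no match needed
  Position 4 ('b'): matches sub[1] = 'b'
  Position 5 ('a'): no match needed
  Position 6 ('c'): no match needed
  Position 7 ('a'): no match needed
  Position 8 ('a'): no match needed
Only matched 2/3 characters => not a subsequence

0


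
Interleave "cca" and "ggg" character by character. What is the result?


Interleaving "cca" and "ggg":
  Position 0: 'c' from first, 'g' from second => "cg"
  Position 1: 'c' from first, 'g' from second => "cg"
  Position 2: 'a' from first, 'g' from second => "ag"
Result: cgcgag

cgcgag


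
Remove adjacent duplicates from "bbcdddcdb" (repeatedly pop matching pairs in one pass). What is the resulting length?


Input: bbcdddcdb
Stack-based adjacent duplicate removal:
  Read 'b': push. Stack: b
  Read 'b': matches stack top 'b' => pop. Stack: (empty)
  Read 'c': push. Stack: c
  Read 'd': push. Stack: cd
  Read 'd': matches stack top 'd' => pop. Stack: c
  Read 'd': push. Stack: cd
  Read 'c': push. Stack: cdc
  Read 'd': push. Stack: cdcd
  Read 'b': push. Stack: cdcdb
Final stack: "cdcdb" (length 5)

5


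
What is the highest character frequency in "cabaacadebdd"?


Input: cabaacadebdd
Character counts:
  'a': 4
  'b': 2
  'c': 2
  'd': 3
  'e': 1
Maximum frequency: 4

4


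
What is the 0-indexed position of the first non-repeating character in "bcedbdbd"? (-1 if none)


Input: bcedbdbd
Character frequencies:
  'b': 3
  'c': 1
  'd': 3
  'e': 1
Scanning left to right for freq == 1:
  Position 0 ('b'): freq=3, skip
  Position 1 ('c'): unique! => answer = 1

1


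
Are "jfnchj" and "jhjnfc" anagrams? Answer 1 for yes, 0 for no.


Strings: "jfnchj", "jhjnfc"
Sorted first:  cfhjjn
Sorted second: cfhjjn
Sorted forms match => anagrams

1


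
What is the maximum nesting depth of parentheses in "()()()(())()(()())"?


Input: "()()()(())()(()())"
Tracking depth:
  Position 0 '(': depth becomes 1
  Position 1 ')': depth becomes 0
  Position 2 '(': depth becomes 1
  Position 3 ')': depth becomes 0
  Position 4 '(': depth becomes 1
  Position 5 ')': depth becomes 0
  Position 6 '(': depth becomes 1
  Position 7 '(': depth becomes 2
  Position 8 ')': depth becomes 1
  Position 9 ')': depth becomes 0
  Position 10 '(': depth becomes 1
  Position 11 ')': depth becomes 0
  Position 12 '(': depth becomes 1
  Position 13 '(': depth becomes 2
  Position 14 ')': depth becomes 1
  Position 15 '(': depth becomes 2
  Position 16 ')': depth becomes 1
  Position 17 ')': depth becomes 0
Maximum depth reached: 2

2


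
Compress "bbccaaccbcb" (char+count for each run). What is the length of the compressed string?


Input: bbccaaccbcb
Runs:
  'b' x 2 => "b2"
  'c' x 2 => "c2"
  'a' x 2 => "a2"
  'c' x 2 => "c2"
  'b' x 1 => "b1"
  'c' x 1 => "c1"
  'b' x 1 => "b1"
Compressed: "b2c2a2c2b1c1b1"
Compressed length: 14

14


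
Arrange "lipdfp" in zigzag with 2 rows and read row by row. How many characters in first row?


Zigzag "lipdfp" into 2 rows:
Placing characters:
  'l' => row 0
  'i' => row 1
  'p' => row 0
  'd' => row 1
  'f' => row 0
  'p' => row 1
Rows:
  Row 0: "lpf"
  Row 1: "idp"
First row length: 3

3


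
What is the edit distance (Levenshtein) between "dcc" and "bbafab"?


Computing edit distance: "dcc" -> "bbafab"
DP table:
           b    b    a    f    a    b
      0    1    2    3    4    5    6
  d   1    1    2    3    4    5    6
  c   2    2    2    3    4    5    6
  c   3    3    3    3    4    5    6
Edit distance = dp[3][6] = 6

6


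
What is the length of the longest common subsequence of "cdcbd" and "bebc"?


LCS of "cdcbd" and "bebc"
DP table:
           b    e    b    c
      0    0    0    0    0
  c   0    0    0    0    1
  d   0    0    0    0    1
  c   0    0    0    0    1
  b   0    1    1    1    1
  d   0    1    1    1    1
LCS length = dp[5][4] = 1

1


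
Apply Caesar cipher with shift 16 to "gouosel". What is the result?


Caesar cipher: shift "gouosel" by 16
  'g' (pos 6) + 16 = pos 22 = 'w'
  'o' (pos 14) + 16 = pos 4 = 'e'
  'u' (pos 20) + 16 = pos 10 = 'k'
  'o' (pos 14) + 16 = pos 4 = 'e'
  's' (pos 18) + 16 = pos 8 = 'i'
  'e' (pos 4) + 16 = pos 20 = 'u'
  'l' (pos 11) + 16 = pos 1 = 'b'
Result: wekeiub

wekeiub


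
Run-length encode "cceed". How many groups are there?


Input: cceed
Scanning for consecutive runs:
  Group 1: 'c' x 2 (positions 0-1)
  Group 2: 'e' x 2 (positions 2-3)
  Group 3: 'd' x 1 (positions 4-4)
Total groups: 3

3


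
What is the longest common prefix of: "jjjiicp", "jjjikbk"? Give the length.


Words: jjjiicp, jjjikbk
  Position 0: all 'j' => match
  Position 1: all 'j' => match
  Position 2: all 'j' => match
  Position 3: all 'i' => match
  Position 4: ('i', 'k') => mismatch, stop
LCP = "jjji" (length 4)

4


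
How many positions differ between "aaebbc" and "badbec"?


Comparing "aaebbc" and "badbec" position by position:
  Position 0: 'a' vs 'b' => DIFFER
  Position 1: 'a' vs 'a' => same
  Position 2: 'e' vs 'd' => DIFFER
  Position 3: 'b' vs 'b' => same
  Position 4: 'b' vs 'e' => DIFFER
  Position 5: 'c' vs 'c' => same
Positions that differ: 3

3


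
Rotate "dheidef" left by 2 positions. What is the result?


Input: "dheidef", rotate left by 2
First 2 characters: "dh"
Remaining characters: "eidef"
Concatenate remaining + first: "eidef" + "dh" = "eidefdh"

eidefdh


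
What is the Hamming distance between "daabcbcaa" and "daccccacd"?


Comparing "daabcbcaa" and "daccccacd" position by position:
  Position 0: 'd' vs 'd' => same
  Position 1: 'a' vs 'a' => same
  Position 2: 'a' vs 'c' => differ
  Position 3: 'b' vs 'c' => differ
  Position 4: 'c' vs 'c' => same
  Position 5: 'b' vs 'c' => differ
  Position 6: 'c' vs 'a' => differ
  Position 7: 'a' vs 'c' => differ
  Position 8: 'a' vs 'd' => differ
Total differences (Hamming distance): 6

6


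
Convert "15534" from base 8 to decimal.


Input: "15534" in base 8
Positional expansion:
  Digit '1' (value 1) x 8^4 = 4096
  Digit '5' (value 5) x 8^3 = 2560
  Digit '5' (value 5) x 8^2 = 320
  Digit '3' (value 3) x 8^1 = 24
  Digit '4' (value 4) x 8^0 = 4
Sum = 7004

7004


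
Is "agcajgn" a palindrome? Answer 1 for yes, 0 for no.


Input: agcajgn
Reversed: ngjacga
  Compare pos 0 ('a') with pos 6 ('n'): MISMATCH
  Compare pos 1 ('g') with pos 5 ('g'): match
  Compare pos 2 ('c') with pos 4 ('j'): MISMATCH
Result: not a palindrome

0


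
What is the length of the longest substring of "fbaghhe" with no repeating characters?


Input: "fbaghhe"
Sliding window (track last position of each char):
  Position 0 ('f'): window [0,0] length 1 -- new best
  Position 1 ('b'): window [0,1] length 2 -- new best
  Position 2 ('a'): window [0,2] length 3 -- new best
  Position 3 ('g'): window [0,3] length 4 -- new best
  Position 4 ('h'): window [0,4] length 5 -- new best
  Position 5 ('h'): repeat (last at 4), move window start to 5
  Position 5 ('h'): window [5,5] length 1
  Position 6 ('e'): window [5,6] length 2
Longest substring with no repeats: "fbagh" with length 5

5


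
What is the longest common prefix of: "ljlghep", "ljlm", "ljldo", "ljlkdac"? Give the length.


Words: ljlghep, ljlm, ljldo, ljlkdac
  Position 0: all 'l' => match
  Position 1: all 'j' => match
  Position 2: all 'l' => match
  Position 3: ('g', 'm', 'd', 'k') => mismatch, stop
LCP = "ljl" (length 3)

3


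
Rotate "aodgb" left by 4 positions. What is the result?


Input: "aodgb", rotate left by 4
First 4 characters: "aodg"
Remaining characters: "b"
Concatenate remaining + first: "b" + "aodg" = "baodg"

baodg


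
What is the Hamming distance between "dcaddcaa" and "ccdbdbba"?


Comparing "dcaddcaa" and "ccdbdbba" position by position:
  Position 0: 'd' vs 'c' => differ
  Position 1: 'c' vs 'c' => same
  Position 2: 'a' vs 'd' => differ
  Position 3: 'd' vs 'b' => differ
  Position 4: 'd' vs 'd' => same
  Position 5: 'c' vs 'b' => differ
  Position 6: 'a' vs 'b' => differ
  Position 7: 'a' vs 'a' => same
Total differences (Hamming distance): 5

5


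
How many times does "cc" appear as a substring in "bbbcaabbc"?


Searching for "cc" in "bbbcaabbc"
Scanning each position:
  Position 0: "bb" => no
  Position 1: "bb" => no
  Position 2: "bc" => no
  Position 3: "ca" => no
  Position 4: "aa" => no
  Position 5: "ab" => no
  Position 6: "bb" => no
  Position 7: "bc" => no
Total occurrences: 0

0


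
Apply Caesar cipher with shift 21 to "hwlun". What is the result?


Caesar cipher: shift "hwlun" by 21
  'h' (pos 7) + 21 = pos 2 = 'c'
  'w' (pos 22) + 21 = pos 17 = 'r'
  'l' (pos 11) + 21 = pos 6 = 'g'
  'u' (pos 20) + 21 = pos 15 = 'p'
  'n' (pos 13) + 21 = pos 8 = 'i'
Result: crgpi

crgpi


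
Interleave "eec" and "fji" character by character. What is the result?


Interleaving "eec" and "fji":
  Position 0: 'e' from first, 'f' from second => "ef"
  Position 1: 'e' from first, 'j' from second => "ej"
  Position 2: 'c' from first, 'i' from second => "ci"
Result: efejci

efejci


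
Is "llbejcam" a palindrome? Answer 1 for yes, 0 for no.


Input: llbejcam
Reversed: macjebll
  Compare pos 0 ('l') with pos 7 ('m'): MISMATCH
  Compare pos 1 ('l') with pos 6 ('a'): MISMATCH
  Compare pos 2 ('b') with pos 5 ('c'): MISMATCH
  Compare pos 3 ('e') with pos 4 ('j'): MISMATCH
Result: not a palindrome

0


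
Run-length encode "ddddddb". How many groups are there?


Input: ddddddb
Scanning for consecutive runs:
  Group 1: 'd' x 6 (positions 0-5)
  Group 2: 'b' x 1 (positions 6-6)
Total groups: 2

2


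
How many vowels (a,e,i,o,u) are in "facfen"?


Input: facfen
Checking each character:
  'f' at position 0: consonant
  'a' at position 1: vowel (running total: 1)
  'c' at position 2: consonant
  'f' at position 3: consonant
  'e' at position 4: vowel (running total: 2)
  'n' at position 5: consonant
Total vowels: 2

2


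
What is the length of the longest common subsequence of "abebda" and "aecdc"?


LCS of "abebda" and "aecdc"
DP table:
           a    e    c    d    c
      0    0    0    0    0    0
  a   0    1    1    1    1    1
  b   0    1    1    1    1    1
  e   0    1    2    2    2    2
  b   0    1    2    2    2    2
  d   0    1    2    2    3    3
  a   0    1    2    2    3    3
LCS length = dp[6][5] = 3

3


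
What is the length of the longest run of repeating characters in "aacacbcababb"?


Input: "aacacbcababb"
Scanning for longest run:
  Position 1 ('a'): continues run of 'a', length=2
  Position 2 ('c'): new char, reset run to 1
  Position 3 ('a'): new char, reset run to 1
  Position 4 ('c'): new char, reset run to 1
  Position 5 ('b'): new char, reset run to 1
  Position 6 ('c'): new char, reset run to 1
  Position 7 ('a'): new char, reset run to 1
  Position 8 ('b'): new char, reset run to 1
  Position 9 ('a'): new char, reset run to 1
  Position 10 ('b'): new char, reset run to 1
  Position 11 ('b'): continues run of 'b', length=2
Longest run: 'a' with length 2

2


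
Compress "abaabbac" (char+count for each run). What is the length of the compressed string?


Input: abaabbac
Runs:
  'a' x 1 => "a1"
  'b' x 1 => "b1"
  'a' x 2 => "a2"
  'b' x 2 => "b2"
  'a' x 1 => "a1"
  'c' x 1 => "c1"
Compressed: "a1b1a2b2a1c1"
Compressed length: 12

12


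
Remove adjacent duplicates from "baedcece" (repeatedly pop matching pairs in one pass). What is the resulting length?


Input: baedcece
Stack-based adjacent duplicate removal:
  Read 'b': push. Stack: b
  Read 'a': push. Stack: ba
  Read 'e': push. Stack: bae
  Read 'd': push. Stack: baed
  Read 'c': push. Stack: baedc
  Read 'e': push. Stack: baedce
  Read 'c': push. Stack: baedcec
  Read 'e': push. Stack: baedcece
Final stack: "baedcece" (length 8)

8


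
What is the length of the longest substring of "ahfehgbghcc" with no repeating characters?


Input: "ahfehgbghcc"
Sliding window (track last position of each char):
  Position 0 ('a'): window [0,0] length 1 -- new best
  Position 1 ('h'): window [0,1] length 2 -- new best
  Position 2 ('f'): window [0,2] length 3 -- new best
  Position 3 ('e'): window [0,3] length 4 -- new best
  Position 4 ('h'): repeat (last at 1), move window start to 2
  Position 4 ('h'): window [2,4] length 3
  Position 5 ('g'): window [2,5] length 4
  Position 6 ('b'): window [2,6] length 5 -- new best
  Position 7 ('g'): repeat (last at 5), move window start to 6
  Position 7 ('g'): window [6,7] length 2
  Position 8 ('h'): window [6,8] length 3
  Position 9 ('c'): window [6,9] length 4
  Position 10 ('c'): repeat (last at 9), move window start to 10
  Position 10 ('c'): window [10,10] length 1
Longest substring with no repeats: "fehgb" with length 5

5


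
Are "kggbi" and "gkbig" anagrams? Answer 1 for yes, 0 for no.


Strings: "kggbi", "gkbig"
Sorted first:  bggik
Sorted second: bggik
Sorted forms match => anagrams

1


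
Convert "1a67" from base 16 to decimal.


Input: "1a67" in base 16
Positional expansion:
  Digit '1' (value 1) x 16^3 = 4096
  Digit 'a' (value 10) x 16^2 = 2560
  Digit '6' (value 6) x 16^1 = 96
  Digit '7' (value 7) x 16^0 = 7
Sum = 6759

6759


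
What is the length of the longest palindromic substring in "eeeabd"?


Input: "eeeabd"
Checking substrings for palindromes:
  [0:3] "eee" (len 3) => palindrome
  [0:2] "ee" (len 2) => palindrome
  [1:3] "ee" (len 2) => palindrome
Longest palindromic substring: "eee" with length 3

3


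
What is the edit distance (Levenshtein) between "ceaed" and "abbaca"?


Computing edit distance: "ceaed" -> "abbaca"
DP table:
           a    b    b    a    c    a
      0    1    2    3    4    5    6
  c   1    1    2    3    4    4    5
  e   2    2    2    3    4    5    5
  a   3    2    3    3    3    4    5
  e   4    3    3    4    4    4    5
  d   5    4    4    4    5    5    5
Edit distance = dp[5][6] = 5

5


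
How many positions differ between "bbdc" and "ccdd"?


Comparing "bbdc" and "ccdd" position by position:
  Position 0: 'b' vs 'c' => DIFFER
  Position 1: 'b' vs 'c' => DIFFER
  Position 2: 'd' vs 'd' => same
  Position 3: 'c' vs 'd' => DIFFER
Positions that differ: 3

3


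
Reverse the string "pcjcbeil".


Input: pcjcbeil
Reading characters right to left:
  Position 7: 'l'
  Position 6: 'i'
  Position 5: 'e'
  Position 4: 'b'
  Position 3: 'c'
  Position 2: 'j'
  Position 1: 'c'
  Position 0: 'p'
Reversed: liebcjcp

liebcjcp


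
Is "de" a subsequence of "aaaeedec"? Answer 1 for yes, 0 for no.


Check if "de" is a subsequence of "aaaeedec"
Greedy scan:
  Position 0 ('a'): no match needed
  Position 1 ('a'): no match needed
  Position 2 ('a'): no match needed
  Position 3 ('e'): no match needed
  Position 4 ('e'): no match needed
  Position 5 ('d'): matches sub[0] = 'd'
  Position 6 ('e'): matches sub[1] = 'e'
  Position 7 ('c'): no match needed
All 2 characters matched => is a subsequence

1


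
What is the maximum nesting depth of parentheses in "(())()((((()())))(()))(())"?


Input: "(())()((((()())))(()))(())"
Tracking depth:
  Position 0 '(': depth becomes 1
  Position 1 '(': depth becomes 2
  Position 2 ')': depth becomes 1
  Position 3 ')': depth becomes 0
  Position 4 '(': depth becomes 1
  Position 5 ')': depth becomes 0
  Position 6 '(': depth becomes 1
  Position 7 '(': depth becomes 2
  Position 8 '(': depth becomes 3
  Position 9 '(': depth becomes 4
  Position 10 '(': depth becomes 5
  Position 11 ')': depth becomes 4
  Position 12 '(': depth becomes 5
  Position 13 ')': depth becomes 4
  Position 14 ')': depth becomes 3
  Position 15 ')': depth becomes 2
  Position 16 ')': depth becomes 1
  Position 17 '(': depth becomes 2
  Position 18 '(': depth becomes 3
  Position 19 ')': depth becomes 2
  Position 20 ')': depth becomes 1
  Position 21 ')': depth becomes 0
  Position 22 '(': depth becomes 1
  Position 23 '(': depth becomes 2
  Position 24 ')': depth becomes 1
  Position 25 ')': depth becomes 0
Maximum depth reached: 5

5


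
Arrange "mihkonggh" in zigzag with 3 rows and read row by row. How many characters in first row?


Zigzag "mihkonggh" into 3 rows:
Placing characters:
  'm' => row 0
  'i' => row 1
  'h' => row 2
  'k' => row 1
  'o' => row 0
  'n' => row 1
  'g' => row 2
  'g' => row 1
  'h' => row 0
Rows:
  Row 0: "moh"
  Row 1: "ikng"
  Row 2: "hg"
First row length: 3

3


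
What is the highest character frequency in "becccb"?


Input: becccb
Character counts:
  'b': 2
  'c': 3
  'e': 1
Maximum frequency: 3

3


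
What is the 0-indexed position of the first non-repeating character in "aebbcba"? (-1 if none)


Input: aebbcba
Character frequencies:
  'a': 2
  'b': 3
  'c': 1
  'e': 1
Scanning left to right for freq == 1:
  Position 0 ('a'): freq=2, skip
  Position 1 ('e'): unique! => answer = 1

1


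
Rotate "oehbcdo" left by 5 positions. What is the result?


Input: "oehbcdo", rotate left by 5
First 5 characters: "oehbc"
Remaining characters: "do"
Concatenate remaining + first: "do" + "oehbc" = "dooehbc"

dooehbc


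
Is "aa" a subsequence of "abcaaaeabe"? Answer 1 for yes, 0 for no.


Check if "aa" is a subsequence of "abcaaaeabe"
Greedy scan:
  Position 0 ('a'): matches sub[0] = 'a'
  Position 1 ('b'): no match needed
  Position 2 ('c'): no match needed
  Position 3 ('a'): matches sub[1] = 'a'
  Position 4 ('a'): no match needed
  Position 5 ('a'): no match needed
  Position 6 ('e'): no match needed
  Position 7 ('a'): no match needed
  Position 8 ('b'): no match needed
  Position 9 ('e'): no match needed
All 2 characters matched => is a subsequence

1


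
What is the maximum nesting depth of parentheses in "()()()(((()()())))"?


Input: "()()()(((()()())))"
Tracking depth:
  Position 0 '(': depth becomes 1
  Position 1 ')': depth becomes 0
  Position 2 '(': depth becomes 1
  Position 3 ')': depth becomes 0
  Position 4 '(': depth becomes 1
  Position 5 ')': depth becomes 0
  Position 6 '(': depth becomes 1
  Position 7 '(': depth becomes 2
  Position 8 '(': depth becomes 3
  Position 9 '(': depth becomes 4
  Position 10 ')': depth becomes 3
  Position 11 '(': depth becomes 4
  Position 12 ')': depth becomes 3
  Position 13 '(': depth becomes 4
  Position 14 ')': depth becomes 3
  Position 15 ')': depth becomes 2
  Position 16 ')': depth becomes 1
  Position 17 ')': depth becomes 0
Maximum depth reached: 4

4


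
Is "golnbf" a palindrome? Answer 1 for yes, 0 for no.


Input: golnbf
Reversed: fbnlog
  Compare pos 0 ('g') with pos 5 ('f'): MISMATCH
  Compare pos 1 ('o') with pos 4 ('b'): MISMATCH
  Compare pos 2 ('l') with pos 3 ('n'): MISMATCH
Result: not a palindrome

0


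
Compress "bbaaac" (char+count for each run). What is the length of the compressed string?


Input: bbaaac
Runs:
  'b' x 2 => "b2"
  'a' x 3 => "a3"
  'c' x 1 => "c1"
Compressed: "b2a3c1"
Compressed length: 6

6


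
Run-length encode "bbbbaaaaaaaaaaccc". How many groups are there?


Input: bbbbaaaaaaaaaaccc
Scanning for consecutive runs:
  Group 1: 'b' x 4 (positions 0-3)
  Group 2: 'a' x 10 (positions 4-13)
  Group 3: 'c' x 3 (positions 14-16)
Total groups: 3

3


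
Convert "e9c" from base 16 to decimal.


Input: "e9c" in base 16
Positional expansion:
  Digit 'e' (value 14) x 16^2 = 3584
  Digit '9' (value 9) x 16^1 = 144
  Digit 'c' (value 12) x 16^0 = 12
Sum = 3740

3740


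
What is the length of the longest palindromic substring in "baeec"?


Input: "baeec"
Checking substrings for palindromes:
  [2:4] "ee" (len 2) => palindrome
Longest palindromic substring: "ee" with length 2

2


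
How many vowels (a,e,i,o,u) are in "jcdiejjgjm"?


Input: jcdiejjgjm
Checking each character:
  'j' at position 0: consonant
  'c' at position 1: consonant
  'd' at position 2: consonant
  'i' at position 3: vowel (running total: 1)
  'e' at position 4: vowel (running total: 2)
  'j' at position 5: consonant
  'j' at position 6: consonant
  'g' at position 7: consonant
  'j' at position 8: consonant
  'm' at position 9: consonant
Total vowels: 2

2


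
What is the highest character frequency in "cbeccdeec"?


Input: cbeccdeec
Character counts:
  'b': 1
  'c': 4
  'd': 1
  'e': 3
Maximum frequency: 4

4


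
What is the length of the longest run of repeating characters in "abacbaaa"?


Input: "abacbaaa"
Scanning for longest run:
  Position 1 ('b'): new char, reset run to 1
  Position 2 ('a'): new char, reset run to 1
  Position 3 ('c'): new char, reset run to 1
  Position 4 ('b'): new char, reset run to 1
  Position 5 ('a'): new char, reset run to 1
  Position 6 ('a'): continues run of 'a', length=2
  Position 7 ('a'): continues run of 'a', length=3
Longest run: 'a' with length 3

3


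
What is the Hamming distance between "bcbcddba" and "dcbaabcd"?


Comparing "bcbcddba" and "dcbaabcd" position by position:
  Position 0: 'b' vs 'd' => differ
  Position 1: 'c' vs 'c' => same
  Position 2: 'b' vs 'b' => same
  Position 3: 'c' vs 'a' => differ
  Position 4: 'd' vs 'a' => differ
  Position 5: 'd' vs 'b' => differ
  Position 6: 'b' vs 'c' => differ
  Position 7: 'a' vs 'd' => differ
Total differences (Hamming distance): 6

6


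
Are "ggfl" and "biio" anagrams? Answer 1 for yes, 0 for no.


Strings: "ggfl", "biio"
Sorted first:  fggl
Sorted second: biio
Differ at position 0: 'f' vs 'b' => not anagrams

0


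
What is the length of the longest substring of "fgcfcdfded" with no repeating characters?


Input: "fgcfcdfded"
Sliding window (track last position of each char):
  Position 0 ('f'): window [0,0] length 1 -- new best
  Position 1 ('g'): window [0,1] length 2 -- new best
  Position 2 ('c'): window [0,2] length 3 -- new best
  Position 3 ('f'): repeat (last at 0), move window start to 1
  Position 3 ('f'): window [1,3] length 3
  Position 4 ('c'): repeat (last at 2), move window start to 3
  Position 4 ('c'): window [3,4] length 2
  Position 5 ('d'): window [3,5] length 3
  Position 6 ('f'): repeat (last at 3), move window start to 4
  Position 6 ('f'): window [4,6] length 3
  Position 7 ('d'): repeat (last at 5), move window start to 6
  Position 7 ('d'): window [6,7] length 2
  Position 8 ('e'): window [6,8] length 3
  Position 9 ('d'): repeat (last at 7), move window start to 8
  Position 9 ('d'): window [8,9] length 2
Longest substring with no repeats: "fgc" with length 3

3


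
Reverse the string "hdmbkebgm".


Input: hdmbkebgm
Reading characters right to left:
  Position 8: 'm'
  Position 7: 'g'
  Position 6: 'b'
  Position 5: 'e'
  Position 4: 'k'
  Position 3: 'b'
  Position 2: 'm'
  Position 1: 'd'
  Position 0: 'h'
Reversed: mgbekbmdh

mgbekbmdh


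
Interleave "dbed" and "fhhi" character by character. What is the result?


Interleaving "dbed" and "fhhi":
  Position 0: 'd' from first, 'f' from second => "df"
  Position 1: 'b' from first, 'h' from second => "bh"
  Position 2: 'e' from first, 'h' from second => "eh"
  Position 3: 'd' from first, 'i' from second => "di"
Result: dfbhehdi

dfbhehdi


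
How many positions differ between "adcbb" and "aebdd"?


Comparing "adcbb" and "aebdd" position by position:
  Position 0: 'a' vs 'a' => same
  Position 1: 'd' vs 'e' => DIFFER
  Position 2: 'c' vs 'b' => DIFFER
  Position 3: 'b' vs 'd' => DIFFER
  Position 4: 'b' vs 'd' => DIFFER
Positions that differ: 4

4


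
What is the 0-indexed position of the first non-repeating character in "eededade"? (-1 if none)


Input: eededade
Character frequencies:
  'a': 1
  'd': 3
  'e': 4
Scanning left to right for freq == 1:
  Position 0 ('e'): freq=4, skip
  Position 1 ('e'): freq=4, skip
  Position 2 ('d'): freq=3, skip
  Position 3 ('e'): freq=4, skip
  Position 4 ('d'): freq=3, skip
  Position 5 ('a'): unique! => answer = 5

5


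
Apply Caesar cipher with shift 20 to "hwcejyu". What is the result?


Caesar cipher: shift "hwcejyu" by 20
  'h' (pos 7) + 20 = pos 1 = 'b'
  'w' (pos 22) + 20 = pos 16 = 'q'
  'c' (pos 2) + 20 = pos 22 = 'w'
  'e' (pos 4) + 20 = pos 24 = 'y'
  'j' (pos 9) + 20 = pos 3 = 'd'
  'y' (pos 24) + 20 = pos 18 = 's'
  'u' (pos 20) + 20 = pos 14 = 'o'
Result: bqwydso

bqwydso


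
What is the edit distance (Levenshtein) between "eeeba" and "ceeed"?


Computing edit distance: "eeeba" -> "ceeed"
DP table:
           c    e    e    e    d
      0    1    2    3    4    5
  e   1    1    1    2    3    4
  e   2    2    1    1    2    3
  e   3    3    2    1    1    2
  b   4    4    3    2    2    2
  a   5    5    4    3    3    3
Edit distance = dp[5][5] = 3

3


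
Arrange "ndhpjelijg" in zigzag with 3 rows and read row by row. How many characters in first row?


Zigzag "ndhpjelijg" into 3 rows:
Placing characters:
  'n' => row 0
  'd' => row 1
  'h' => row 2
  'p' => row 1
  'j' => row 0
  'e' => row 1
  'l' => row 2
  'i' => row 1
  'j' => row 0
  'g' => row 1
Rows:
  Row 0: "njj"
  Row 1: "dpeig"
  Row 2: "hl"
First row length: 3

3


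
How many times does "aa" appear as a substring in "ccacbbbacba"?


Searching for "aa" in "ccacbbbacba"
Scanning each position:
  Position 0: "cc" => no
  Position 1: "ca" => no
  Position 2: "ac" => no
  Position 3: "cb" => no
  Position 4: "bb" => no
  Position 5: "bb" => no
  Position 6: "ba" => no
  Position 7: "ac" => no
  Position 8: "cb" => no
  Position 9: "ba" => no
Total occurrences: 0

0
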